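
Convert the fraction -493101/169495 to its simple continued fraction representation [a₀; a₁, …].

-493101 ÷ 169495 → quotient -3, remainder 15384
169495 ÷ 15384 → quotient 11, remainder 271
15384 ÷ 271 → quotient 56, remainder 208
271 ÷ 208 → quotient 1, remainder 63
208 ÷ 63 → quotient 3, remainder 19
63 ÷ 19 → quotient 3, remainder 6
19 ÷ 6 → quotient 3, remainder 1
6 ÷ 1 → quotient 6, remainder 0

[-3; 11, 56, 1, 3, 3, 3, 6]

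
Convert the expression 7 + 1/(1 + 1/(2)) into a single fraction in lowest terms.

Start with 2.
1 + 1/(2/1) = 1 + 1/2 = 3/2
7 + 1/(3/2) = 7 + 2/3 = 23/3

23/3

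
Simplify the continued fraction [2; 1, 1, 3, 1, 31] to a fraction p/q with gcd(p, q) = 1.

Use the convergent recurrence hₖ = aₖ·hₖ₋₁ + hₖ₋₂ (and likewise for the denominators kₖ):
a_0 = 2: 2/1
a_1 = 1: 3/1
a_2 = 1: 5/2
a_3 = 3: 18/7
a_4 = 1: 23/9
a_5 = 31: 731/286

731/286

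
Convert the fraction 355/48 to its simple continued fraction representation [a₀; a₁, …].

355 = 7·48 + 19, so a_0 = 7
48 = 2·19 + 10, so a_1 = 2
19 = 1·10 + 9, so a_2 = 1
10 = 1·9 + 1, so a_3 = 1
9 = 9·1 + 0, so a_4 = 9

[7; 2, 1, 1, 9]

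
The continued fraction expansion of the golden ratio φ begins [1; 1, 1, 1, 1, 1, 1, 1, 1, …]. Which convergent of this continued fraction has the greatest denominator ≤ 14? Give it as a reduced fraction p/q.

21/13

a_0 = 1: 1/1  (≤ bound)
a_1 = 1: 2/1  (≤ bound)
a_2 = 1: 3/2  (≤ bound)
a_3 = 1: 5/3  (≤ bound)
a_4 = 1: 8/5  (≤ bound)
a_5 = 1: 13/8  (≤ bound)
a_6 = 1: 21/13  (≤ bound)
a_7 = 1: 34/21  (> 14, stop)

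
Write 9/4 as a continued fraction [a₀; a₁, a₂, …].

Repeatedly divide and take the remainder:
9 ÷ 4 → quotient 2, remainder 1
4 ÷ 1 → quotient 4, remainder 0

[2; 4]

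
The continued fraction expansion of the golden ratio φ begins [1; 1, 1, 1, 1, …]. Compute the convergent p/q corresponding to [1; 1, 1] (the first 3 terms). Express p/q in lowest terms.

3/2

Use the convergent recurrence hₖ = aₖ·hₖ₋₁ + hₖ₋₂ (and likewise for the denominators kₖ):
a_0 = 1: 1/1
a_1 = 1: 2/1
a_2 = 1: 3/2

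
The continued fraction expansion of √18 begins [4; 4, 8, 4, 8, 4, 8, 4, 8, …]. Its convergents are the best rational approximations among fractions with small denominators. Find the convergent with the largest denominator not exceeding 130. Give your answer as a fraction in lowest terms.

140/33

a_0 = 4: 4/1  (≤ bound)
a_1 = 4: 17/4  (≤ bound)
a_2 = 8: 140/33  (≤ bound)
a_3 = 4: 577/136  (> 130, stop)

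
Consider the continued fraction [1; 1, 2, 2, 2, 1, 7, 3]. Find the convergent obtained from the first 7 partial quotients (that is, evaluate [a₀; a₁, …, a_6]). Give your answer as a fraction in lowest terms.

316/185

Start with 7.
1 + 1/(7/1) = 1 + 1/7 = 8/7
2 + 1/(8/7) = 2 + 7/8 = 23/8
2 + 1/(23/8) = 2 + 8/23 = 54/23
2 + 1/(54/23) = 2 + 23/54 = 131/54
1 + 1/(131/54) = 1 + 54/131 = 185/131
1 + 1/(185/131) = 1 + 131/185 = 316/185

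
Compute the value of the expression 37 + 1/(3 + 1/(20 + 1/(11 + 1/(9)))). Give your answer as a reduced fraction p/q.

228708/6127

Compute successive convergents:
a_0 = 37: 37/1
a_1 = 3: 112/3
a_2 = 20: 2277/61
a_3 = 11: 25159/674
a_4 = 9: 228708/6127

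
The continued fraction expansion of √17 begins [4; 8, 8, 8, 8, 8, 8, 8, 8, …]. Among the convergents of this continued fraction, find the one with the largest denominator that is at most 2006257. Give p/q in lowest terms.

1166876/283009

a_0 = 4: 4/1  (≤ bound)
a_1 = 8: 33/8  (≤ bound)
a_2 = 8: 268/65  (≤ bound)
a_3 = 8: 2177/528  (≤ bound)
a_4 = 8: 17684/4289  (≤ bound)
a_5 = 8: 143649/34840  (≤ bound)
a_6 = 8: 1166876/283009  (≤ bound)
a_7 = 8: 9478657/2298912  (> 2006257, stop)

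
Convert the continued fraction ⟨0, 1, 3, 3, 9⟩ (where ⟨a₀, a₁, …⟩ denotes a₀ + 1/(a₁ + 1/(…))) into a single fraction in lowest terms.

93/121

Start with 9.
3 + 1/(9/1) = 3 + 1/9 = 28/9
3 + 1/(28/9) = 3 + 9/28 = 93/28
1 + 1/(93/28) = 1 + 28/93 = 121/93
0 + 1/(121/93) = 0 + 93/121 = 93/121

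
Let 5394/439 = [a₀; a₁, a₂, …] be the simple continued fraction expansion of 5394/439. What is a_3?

5394 ÷ 439 → quotient 12, remainder 126
439 ÷ 126 → quotient 3, remainder 61
126 ÷ 61 → quotient 2, remainder 4
61 ÷ 4 → quotient 15, remainder 1

15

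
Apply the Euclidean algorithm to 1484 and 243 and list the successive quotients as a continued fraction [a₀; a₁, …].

[6; 9, 2, 1, 8]

1484 ÷ 243 → quotient 6, remainder 26
243 ÷ 26 → quotient 9, remainder 9
26 ÷ 9 → quotient 2, remainder 8
9 ÷ 8 → quotient 1, remainder 1
8 ÷ 1 → quotient 8, remainder 0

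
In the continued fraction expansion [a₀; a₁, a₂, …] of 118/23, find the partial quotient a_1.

Run the Euclidean algorithm, recording each quotient:
118 = 5·23 + 3, so a_0 = 5
23 = 7·3 + 2, so a_1 = 7

7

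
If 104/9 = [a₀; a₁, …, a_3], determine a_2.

⌊104/9⌋ = 11, remainder 5
⌊9/5⌋ = 1, remainder 4
⌊5/4⌋ = 1, remainder 1

1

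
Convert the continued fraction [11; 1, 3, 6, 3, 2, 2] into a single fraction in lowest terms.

Build up convergents one term at a time:
a_0 = 11: 11/1
a_1 = 1: 12/1
a_2 = 3: 47/4
a_3 = 6: 294/25
a_4 = 3: 929/79
a_5 = 2: 2152/183
a_6 = 2: 5233/445

5233/445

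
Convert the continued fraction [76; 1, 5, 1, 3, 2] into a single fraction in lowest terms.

a_0 = 76: 76/1
a_1 = 1: 77/1
a_2 = 5: 461/6
a_3 = 1: 538/7
a_4 = 3: 2075/27
a_5 = 2: 4688/61

4688/61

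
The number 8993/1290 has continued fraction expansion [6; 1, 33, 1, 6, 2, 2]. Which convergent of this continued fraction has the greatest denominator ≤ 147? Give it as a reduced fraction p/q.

244/35

List convergents until the denominator exceeds the bound:
a_0 = 6: 6/1  (≤ bound)
a_1 = 1: 7/1  (≤ bound)
a_2 = 33: 237/34  (≤ bound)
a_3 = 1: 244/35  (≤ bound)
a_4 = 6: 1701/244  (> 147, stop)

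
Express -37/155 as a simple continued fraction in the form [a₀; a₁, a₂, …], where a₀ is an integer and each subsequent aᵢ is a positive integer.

[-1; 1, 3, 5, 3, 2]

-37 ÷ 155 → quotient -1, remainder 118
155 ÷ 118 → quotient 1, remainder 37
118 ÷ 37 → quotient 3, remainder 7
37 ÷ 7 → quotient 5, remainder 2
7 ÷ 2 → quotient 3, remainder 1
2 ÷ 1 → quotient 2, remainder 0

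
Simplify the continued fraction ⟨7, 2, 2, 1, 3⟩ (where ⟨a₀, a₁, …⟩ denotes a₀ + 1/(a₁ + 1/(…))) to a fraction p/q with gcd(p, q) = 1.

193/26

a_0 = 7: 7/1
a_1 = 2: 15/2
a_2 = 2: 37/5
a_3 = 1: 52/7
a_4 = 3: 193/26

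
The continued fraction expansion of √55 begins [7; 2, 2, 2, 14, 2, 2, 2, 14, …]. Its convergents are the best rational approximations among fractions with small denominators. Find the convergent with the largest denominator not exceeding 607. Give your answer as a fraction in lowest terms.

a_0 = 7: 7/1  (≤ bound)
a_1 = 2: 15/2  (≤ bound)
a_2 = 2: 37/5  (≤ bound)
a_3 = 2: 89/12  (≤ bound)
a_4 = 14: 1283/173  (≤ bound)
a_5 = 2: 2655/358  (≤ bound)
a_6 = 2: 6593/889  (> 607, stop)

2655/358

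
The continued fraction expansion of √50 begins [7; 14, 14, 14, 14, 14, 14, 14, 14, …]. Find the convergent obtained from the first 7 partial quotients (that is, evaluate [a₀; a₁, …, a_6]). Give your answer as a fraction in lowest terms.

Work from the innermost term outward:
Start with 14.
14 + 1/(14/1) = 14 + 1/14 = 197/14
14 + 1/(197/14) = 14 + 14/197 = 2772/197
14 + 1/(2772/197) = 14 + 197/2772 = 39005/2772
14 + 1/(39005/2772) = 14 + 2772/39005 = 548842/39005
14 + 1/(548842/39005) = 14 + 39005/548842 = 7722793/548842
7 + 1/(7722793/548842) = 7 + 548842/7722793 = 54608393/7722793

54608393/7722793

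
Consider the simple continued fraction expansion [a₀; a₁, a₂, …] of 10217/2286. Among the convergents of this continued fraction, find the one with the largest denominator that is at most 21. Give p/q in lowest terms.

List convergents until the denominator exceeds the bound:
a_0 = 4: 4/1  (≤ bound)
a_1 = 2: 9/2  (≤ bound)
a_2 = 7: 67/15  (≤ bound)
a_3 = 1: 76/17  (≤ bound)
a_4 = 1: 143/32  (> 21, stop)

76/17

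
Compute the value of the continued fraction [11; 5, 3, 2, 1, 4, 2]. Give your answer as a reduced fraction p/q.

6165/551

a_0 = 11: 11/1
a_1 = 5: 56/5
a_2 = 3: 179/16
a_3 = 2: 414/37
a_4 = 1: 593/53
a_5 = 4: 2786/249
a_6 = 2: 6165/551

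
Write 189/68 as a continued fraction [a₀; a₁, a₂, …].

⌊189/68⌋ = 2, remainder 53
⌊68/53⌋ = 1, remainder 15
⌊53/15⌋ = 3, remainder 8
⌊15/8⌋ = 1, remainder 7
⌊8/7⌋ = 1, remainder 1
⌊7/1⌋ = 7, remainder 0

[2; 1, 3, 1, 1, 7]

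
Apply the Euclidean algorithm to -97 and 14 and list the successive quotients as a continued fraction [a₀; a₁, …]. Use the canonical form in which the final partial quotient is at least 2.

-97 ÷ 14 → quotient -7, remainder 1
14 ÷ 1 → quotient 14, remainder 0

[-7; 14]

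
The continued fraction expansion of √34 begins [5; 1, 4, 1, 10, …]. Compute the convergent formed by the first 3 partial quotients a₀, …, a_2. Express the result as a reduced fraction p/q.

a_0 = 5: 5/1
a_1 = 1: 6/1
a_2 = 4: 29/5

29/5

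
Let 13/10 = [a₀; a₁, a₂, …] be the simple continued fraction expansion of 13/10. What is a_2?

Repeatedly divide and take the remainder:
13 ÷ 10 → quotient 1, remainder 3
10 ÷ 3 → quotient 3, remainder 1
3 ÷ 1 → quotient 3, remainder 0

3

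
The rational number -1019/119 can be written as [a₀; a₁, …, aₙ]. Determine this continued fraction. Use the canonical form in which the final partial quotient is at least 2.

[-9; 2, 3, 2, 7]

Run the Euclidean algorithm, recording each quotient:
-1019 = -9·119 + 52, so a_0 = -9
119 = 2·52 + 15, so a_1 = 2
52 = 3·15 + 7, so a_2 = 3
15 = 2·7 + 1, so a_3 = 2
7 = 7·1 + 0, so a_4 = 7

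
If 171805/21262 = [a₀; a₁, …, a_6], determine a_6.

171805 = 8·21262 + 1709, so a_0 = 8
21262 = 12·1709 + 754, so a_1 = 12
1709 = 2·754 + 201, so a_2 = 2
754 = 3·201 + 151, so a_3 = 3
201 = 1·151 + 50, so a_4 = 1
151 = 3·50 + 1, so a_5 = 3
50 = 50·1 + 0, so a_6 = 50

50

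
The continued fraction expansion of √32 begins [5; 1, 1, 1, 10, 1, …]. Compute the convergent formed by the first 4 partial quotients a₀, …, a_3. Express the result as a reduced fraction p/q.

17/3

Compute successive convergents:
a_0 = 5: 5/1
a_1 = 1: 6/1
a_2 = 1: 11/2
a_3 = 1: 17/3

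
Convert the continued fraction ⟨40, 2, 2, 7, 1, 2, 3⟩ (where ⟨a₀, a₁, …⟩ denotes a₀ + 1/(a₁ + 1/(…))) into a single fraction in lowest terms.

16364/405

Build up convergents one term at a time:
a_0 = 40: 40/1
a_1 = 2: 81/2
a_2 = 2: 202/5
a_3 = 7: 1495/37
a_4 = 1: 1697/42
a_5 = 2: 4889/121
a_6 = 3: 16364/405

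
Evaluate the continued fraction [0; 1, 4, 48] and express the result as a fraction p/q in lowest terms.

Start with 48.
4 + 1/(48/1) = 4 + 1/48 = 193/48
1 + 1/(193/48) = 1 + 48/193 = 241/193
0 + 1/(241/193) = 0 + 193/241 = 193/241

193/241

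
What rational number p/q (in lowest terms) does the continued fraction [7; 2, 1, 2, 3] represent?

a_0 = 7: 7/1
a_1 = 2: 15/2
a_2 = 1: 22/3
a_3 = 2: 59/8
a_4 = 3: 199/27

199/27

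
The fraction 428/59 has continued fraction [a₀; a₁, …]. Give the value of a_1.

3

Run the Euclidean algorithm, recording each quotient:
⌊428/59⌋ = 7, remainder 15
⌊59/15⌋ = 3, remainder 14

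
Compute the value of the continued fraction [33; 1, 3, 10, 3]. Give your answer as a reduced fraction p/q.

Start with 3.
10 + 1/(3/1) = 10 + 1/3 = 31/3
3 + 1/(31/3) = 3 + 3/31 = 96/31
1 + 1/(96/31) = 1 + 31/96 = 127/96
33 + 1/(127/96) = 33 + 96/127 = 4287/127

4287/127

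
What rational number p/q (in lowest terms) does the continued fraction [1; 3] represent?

4/3

Work from the innermost term outward:
Start with 3.
1 + 1/(3/1) = 1 + 1/3 = 4/3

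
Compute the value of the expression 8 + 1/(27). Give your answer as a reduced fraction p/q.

217/27

Start with 27.
8 + 1/(27/1) = 8 + 1/27 = 217/27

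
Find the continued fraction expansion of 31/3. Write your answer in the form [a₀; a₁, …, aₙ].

Repeatedly divide and take the remainder:
31 ÷ 3 → quotient 10, remainder 1
3 ÷ 1 → quotient 3, remainder 0

[10; 3]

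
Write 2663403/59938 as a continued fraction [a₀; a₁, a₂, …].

Apply division with remainder until the remainder is 0:
2663403 = 44·59938 + 26131, so a_0 = 44
59938 = 2·26131 + 7676, so a_1 = 2
26131 = 3·7676 + 3103, so a_2 = 3
7676 = 2·3103 + 1470, so a_3 = 2
3103 = 2·1470 + 163, so a_4 = 2
1470 = 9·163 + 3, so a_5 = 9
163 = 54·3 + 1, so a_6 = 54
3 = 3·1 + 0, so a_7 = 3

[44; 2, 3, 2, 2, 9, 54, 3]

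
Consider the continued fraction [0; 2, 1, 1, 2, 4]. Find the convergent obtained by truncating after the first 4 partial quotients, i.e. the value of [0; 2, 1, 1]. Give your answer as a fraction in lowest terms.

2/5

Start with 1.
1 + 1/(1/1) = 1 + 1/1 = 2/1
2 + 1/(2/1) = 2 + 1/2 = 5/2
0 + 1/(5/2) = 0 + 2/5 = 2/5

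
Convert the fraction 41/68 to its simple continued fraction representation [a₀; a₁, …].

⌊41/68⌋ = 0, remainder 41
⌊68/41⌋ = 1, remainder 27
⌊41/27⌋ = 1, remainder 14
⌊27/14⌋ = 1, remainder 13
⌊14/13⌋ = 1, remainder 1
⌊13/1⌋ = 13, remainder 0

[0; 1, 1, 1, 1, 13]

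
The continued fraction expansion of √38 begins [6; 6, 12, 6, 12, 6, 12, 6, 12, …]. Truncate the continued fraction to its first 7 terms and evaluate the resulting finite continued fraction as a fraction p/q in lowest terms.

2463306/399601

a_0 = 6: 6/1
a_1 = 6: 37/6
a_2 = 12: 450/73
a_3 = 6: 2737/444
a_4 = 12: 33294/5401
a_5 = 6: 202501/32850
a_6 = 12: 2463306/399601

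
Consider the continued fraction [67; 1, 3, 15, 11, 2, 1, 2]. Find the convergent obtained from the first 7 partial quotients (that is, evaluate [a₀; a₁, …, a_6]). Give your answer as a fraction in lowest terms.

Start with 1.
2 + 1/(1/1) = 2 + 1/1 = 3/1
11 + 1/(3/1) = 11 + 1/3 = 34/3
15 + 1/(34/3) = 15 + 3/34 = 513/34
3 + 1/(513/34) = 3 + 34/513 = 1573/513
1 + 1/(1573/513) = 1 + 513/1573 = 2086/1573
67 + 1/(2086/1573) = 67 + 1573/2086 = 141335/2086

141335/2086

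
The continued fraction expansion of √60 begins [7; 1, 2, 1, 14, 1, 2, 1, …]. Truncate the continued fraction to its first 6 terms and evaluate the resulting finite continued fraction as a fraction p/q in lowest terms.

488/63

Start with 1.
14 + 1/(1/1) = 14 + 1/1 = 15/1
1 + 1/(15/1) = 1 + 1/15 = 16/15
2 + 1/(16/15) = 2 + 15/16 = 47/16
1 + 1/(47/16) = 1 + 16/47 = 63/47
7 + 1/(63/47) = 7 + 47/63 = 488/63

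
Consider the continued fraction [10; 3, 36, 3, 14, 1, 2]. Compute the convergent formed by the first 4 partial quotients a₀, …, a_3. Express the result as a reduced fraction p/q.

3409/330

Start with 3.
36 + 1/(3/1) = 36 + 1/3 = 109/3
3 + 1/(109/3) = 3 + 3/109 = 330/109
10 + 1/(330/109) = 10 + 109/330 = 3409/330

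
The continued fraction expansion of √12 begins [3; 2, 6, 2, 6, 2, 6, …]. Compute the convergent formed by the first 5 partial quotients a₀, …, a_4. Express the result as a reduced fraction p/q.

Work from the innermost term outward:
Start with 6.
2 + 1/(6/1) = 2 + 1/6 = 13/6
6 + 1/(13/6) = 6 + 6/13 = 84/13
2 + 1/(84/13) = 2 + 13/84 = 181/84
3 + 1/(181/84) = 3 + 84/181 = 627/181

627/181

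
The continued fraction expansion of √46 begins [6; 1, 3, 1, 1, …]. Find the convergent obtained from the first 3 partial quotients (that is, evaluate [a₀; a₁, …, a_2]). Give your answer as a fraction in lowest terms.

a_0 = 6: 6/1
a_1 = 1: 7/1
a_2 = 3: 27/4

27/4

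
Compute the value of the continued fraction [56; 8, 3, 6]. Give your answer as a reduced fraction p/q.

a_0 = 56: 56/1
a_1 = 8: 449/8
a_2 = 3: 1403/25
a_3 = 6: 8867/158

8867/158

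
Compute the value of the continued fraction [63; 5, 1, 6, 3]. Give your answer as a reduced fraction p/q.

8149/129

Start with 3.
6 + 1/(3/1) = 6 + 1/3 = 19/3
1 + 1/(19/3) = 1 + 3/19 = 22/19
5 + 1/(22/19) = 5 + 19/22 = 129/22
63 + 1/(129/22) = 63 + 22/129 = 8149/129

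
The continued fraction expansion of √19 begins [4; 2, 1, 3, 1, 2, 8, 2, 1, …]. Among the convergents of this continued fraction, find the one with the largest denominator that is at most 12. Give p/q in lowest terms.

a_0 = 4: 4/1  (≤ bound)
a_1 = 2: 9/2  (≤ bound)
a_2 = 1: 13/3  (≤ bound)
a_3 = 3: 48/11  (≤ bound)
a_4 = 1: 61/14  (> 12, stop)

48/11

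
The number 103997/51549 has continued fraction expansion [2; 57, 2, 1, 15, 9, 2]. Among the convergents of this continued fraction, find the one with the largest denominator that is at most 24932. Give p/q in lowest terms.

49280/24427

List convergents until the denominator exceeds the bound:
a_0 = 2: 2/1  (≤ bound)
a_1 = 57: 115/57  (≤ bound)
a_2 = 2: 232/115  (≤ bound)
a_3 = 1: 347/172  (≤ bound)
a_4 = 15: 5437/2695  (≤ bound)
a_5 = 9: 49280/24427  (≤ bound)
a_6 = 2: 103997/51549  (> 24932, stop)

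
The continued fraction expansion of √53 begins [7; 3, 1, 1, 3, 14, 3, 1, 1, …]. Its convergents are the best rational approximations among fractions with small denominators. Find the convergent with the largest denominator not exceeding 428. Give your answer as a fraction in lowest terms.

2599/357

List convergents until the denominator exceeds the bound:
a_0 = 7: 7/1  (≤ bound)
a_1 = 3: 22/3  (≤ bound)
a_2 = 1: 29/4  (≤ bound)
a_3 = 1: 51/7  (≤ bound)
a_4 = 3: 182/25  (≤ bound)
a_5 = 14: 2599/357  (≤ bound)
a_6 = 3: 7979/1096  (> 428, stop)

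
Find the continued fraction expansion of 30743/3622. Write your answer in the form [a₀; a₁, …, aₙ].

Run the Euclidean algorithm, recording each quotient:
30743 = 8·3622 + 1767, so a_0 = 8
3622 = 2·1767 + 88, so a_1 = 2
1767 = 20·88 + 7, so a_2 = 20
88 = 12·7 + 4, so a_3 = 12
7 = 1·4 + 3, so a_4 = 1
4 = 1·3 + 1, so a_5 = 1
3 = 3·1 + 0, so a_6 = 3

[8; 2, 20, 12, 1, 1, 3]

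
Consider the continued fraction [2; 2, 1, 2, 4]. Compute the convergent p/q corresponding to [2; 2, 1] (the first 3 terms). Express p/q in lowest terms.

Start with 1.
2 + 1/(1/1) = 2 + 1/1 = 3/1
2 + 1/(3/1) = 2 + 1/3 = 7/3

7/3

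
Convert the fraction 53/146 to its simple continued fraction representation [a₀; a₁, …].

[0; 2, 1, 3, 13]

⌊53/146⌋ = 0, remainder 53
⌊146/53⌋ = 2, remainder 40
⌊53/40⌋ = 1, remainder 13
⌊40/13⌋ = 3, remainder 1
⌊13/1⌋ = 13, remainder 0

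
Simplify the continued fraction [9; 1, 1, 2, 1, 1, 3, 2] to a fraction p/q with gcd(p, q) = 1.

Use the convergent recurrence hₖ = aₖ·hₖ₋₁ + hₖ₋₂ (and likewise for the denominators kₖ):
a_0 = 9: 9/1
a_1 = 1: 10/1
a_2 = 1: 19/2
a_3 = 2: 48/5
a_4 = 1: 67/7
a_5 = 1: 115/12
a_6 = 3: 412/43
a_7 = 2: 939/98

939/98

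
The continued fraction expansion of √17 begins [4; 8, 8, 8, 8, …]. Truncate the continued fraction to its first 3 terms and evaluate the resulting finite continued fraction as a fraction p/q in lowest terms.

Build up convergents one term at a time:
a_0 = 4: 4/1
a_1 = 8: 33/8
a_2 = 8: 268/65

268/65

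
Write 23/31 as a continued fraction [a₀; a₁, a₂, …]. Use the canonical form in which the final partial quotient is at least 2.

[0; 1, 2, 1, 7]

23 = 0·31 + 23, so a_0 = 0
31 = 1·23 + 8, so a_1 = 1
23 = 2·8 + 7, so a_2 = 2
8 = 1·7 + 1, so a_3 = 1
7 = 7·1 + 0, so a_4 = 7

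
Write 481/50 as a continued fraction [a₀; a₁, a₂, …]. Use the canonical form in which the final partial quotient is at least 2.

481 = 9·50 + 31, so a_0 = 9
50 = 1·31 + 19, so a_1 = 1
31 = 1·19 + 12, so a_2 = 1
19 = 1·12 + 7, so a_3 = 1
12 = 1·7 + 5, so a_4 = 1
7 = 1·5 + 2, so a_5 = 1
5 = 2·2 + 1, so a_6 = 2
2 = 2·1 + 0, so a_7 = 2

[9; 1, 1, 1, 1, 1, 2, 2]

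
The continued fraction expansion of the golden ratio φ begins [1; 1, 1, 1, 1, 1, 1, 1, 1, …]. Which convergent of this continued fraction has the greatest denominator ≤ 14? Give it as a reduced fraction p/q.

a_0 = 1: 1/1  (≤ bound)
a_1 = 1: 2/1  (≤ bound)
a_2 = 1: 3/2  (≤ bound)
a_3 = 1: 5/3  (≤ bound)
a_4 = 1: 8/5  (≤ bound)
a_5 = 1: 13/8  (≤ bound)
a_6 = 1: 21/13  (≤ bound)
a_7 = 1: 34/21  (> 14, stop)

21/13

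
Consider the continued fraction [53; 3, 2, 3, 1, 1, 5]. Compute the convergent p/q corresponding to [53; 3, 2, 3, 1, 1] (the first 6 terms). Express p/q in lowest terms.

2931/55

Start with 1.
1 + 1/(1/1) = 1 + 1/1 = 2/1
3 + 1/(2/1) = 3 + 1/2 = 7/2
2 + 1/(7/2) = 2 + 2/7 = 16/7
3 + 1/(16/7) = 3 + 7/16 = 55/16
53 + 1/(55/16) = 53 + 16/55 = 2931/55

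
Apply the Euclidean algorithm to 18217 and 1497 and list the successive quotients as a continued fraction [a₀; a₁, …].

⌊18217/1497⌋ = 12, remainder 253
⌊1497/253⌋ = 5, remainder 232
⌊253/232⌋ = 1, remainder 21
⌊232/21⌋ = 11, remainder 1
⌊21/1⌋ = 21, remainder 0

[12; 5, 1, 11, 21]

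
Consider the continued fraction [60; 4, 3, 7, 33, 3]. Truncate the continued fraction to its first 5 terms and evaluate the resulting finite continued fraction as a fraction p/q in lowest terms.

189609/3148

Start with 33.
7 + 1/(33/1) = 7 + 1/33 = 232/33
3 + 1/(232/33) = 3 + 33/232 = 729/232
4 + 1/(729/232) = 4 + 232/729 = 3148/729
60 + 1/(3148/729) = 60 + 729/3148 = 189609/3148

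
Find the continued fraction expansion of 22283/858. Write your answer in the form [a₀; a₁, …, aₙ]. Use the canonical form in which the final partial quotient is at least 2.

Repeatedly divide and take the remainder:
⌊22283/858⌋ = 25, remainder 833
⌊858/833⌋ = 1, remainder 25
⌊833/25⌋ = 33, remainder 8
⌊25/8⌋ = 3, remainder 1
⌊8/1⌋ = 8, remainder 0

[25; 1, 33, 3, 8]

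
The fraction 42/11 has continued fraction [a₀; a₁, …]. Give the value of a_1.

1

Repeatedly divide and take the remainder:
42 = 3·11 + 9, so a_0 = 3
11 = 1·9 + 2, so a_1 = 1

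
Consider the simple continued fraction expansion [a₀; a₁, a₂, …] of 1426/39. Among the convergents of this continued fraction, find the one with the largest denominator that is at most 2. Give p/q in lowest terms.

a_0 = 36: 36/1  (≤ bound)
a_1 = 1: 37/1  (≤ bound)
a_2 = 1: 73/2  (≤ bound)
a_3 = 3: 256/7  (> 2, stop)

73/2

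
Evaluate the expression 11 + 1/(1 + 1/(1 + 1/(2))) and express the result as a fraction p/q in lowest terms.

Start with 2.
1 + 1/(2/1) = 1 + 1/2 = 3/2
1 + 1/(3/2) = 1 + 2/3 = 5/3
11 + 1/(5/3) = 11 + 3/5 = 58/5

58/5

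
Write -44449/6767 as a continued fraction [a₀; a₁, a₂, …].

-44449 = -7·6767 + 2920, so a_0 = -7
6767 = 2·2920 + 927, so a_1 = 2
2920 = 3·927 + 139, so a_2 = 3
927 = 6·139 + 93, so a_3 = 6
139 = 1·93 + 46, so a_4 = 1
93 = 2·46 + 1, so a_5 = 2
46 = 46·1 + 0, so a_6 = 46

[-7; 2, 3, 6, 1, 2, 46]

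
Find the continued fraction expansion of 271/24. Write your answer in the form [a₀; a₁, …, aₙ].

⌊271/24⌋ = 11, remainder 7
⌊24/7⌋ = 3, remainder 3
⌊7/3⌋ = 2, remainder 1
⌊3/1⌋ = 3, remainder 0

[11; 3, 2, 3]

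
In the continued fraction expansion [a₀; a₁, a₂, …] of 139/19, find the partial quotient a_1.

139 = 7·19 + 6, so a_0 = 7
19 = 3·6 + 1, so a_1 = 3

3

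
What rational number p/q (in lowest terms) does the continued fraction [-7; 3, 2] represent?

-47/7

Start with 2.
3 + 1/(2/1) = 3 + 1/2 = 7/2
-7 + 1/(7/2) = -7 + 2/7 = -47/7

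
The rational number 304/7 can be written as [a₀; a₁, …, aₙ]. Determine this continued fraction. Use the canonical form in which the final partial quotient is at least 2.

[43; 2, 3]

Repeatedly divide and take the remainder:
⌊304/7⌋ = 43, remainder 3
⌊7/3⌋ = 2, remainder 1
⌊3/1⌋ = 3, remainder 0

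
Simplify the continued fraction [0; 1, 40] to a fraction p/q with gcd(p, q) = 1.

Use the convergent recurrence hₖ = aₖ·hₖ₋₁ + hₖ₋₂ (and likewise for the denominators kₖ):
a_0 = 0: 0/1
a_1 = 1: 1/1
a_2 = 40: 40/41

40/41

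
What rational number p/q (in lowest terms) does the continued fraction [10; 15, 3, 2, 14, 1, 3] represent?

65395/6497

Start with 3.
1 + 1/(3/1) = 1 + 1/3 = 4/3
14 + 1/(4/3) = 14 + 3/4 = 59/4
2 + 1/(59/4) = 2 + 4/59 = 122/59
3 + 1/(122/59) = 3 + 59/122 = 425/122
15 + 1/(425/122) = 15 + 122/425 = 6497/425
10 + 1/(6497/425) = 10 + 425/6497 = 65395/6497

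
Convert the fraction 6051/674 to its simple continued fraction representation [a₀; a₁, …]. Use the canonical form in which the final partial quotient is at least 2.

[8; 1, 43, 1, 14]

Apply division with remainder until the remainder is 0:
6051 = 8·674 + 659, so a_0 = 8
674 = 1·659 + 15, so a_1 = 1
659 = 43·15 + 14, so a_2 = 43
15 = 1·14 + 1, so a_3 = 1
14 = 14·1 + 0, so a_4 = 14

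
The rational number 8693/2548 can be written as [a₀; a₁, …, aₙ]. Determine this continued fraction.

[3; 2, 2, 3, 49, 1, 2]

8693 ÷ 2548 → quotient 3, remainder 1049
2548 ÷ 1049 → quotient 2, remainder 450
1049 ÷ 450 → quotient 2, remainder 149
450 ÷ 149 → quotient 3, remainder 3
149 ÷ 3 → quotient 49, remainder 2
3 ÷ 2 → quotient 1, remainder 1
2 ÷ 1 → quotient 2, remainder 0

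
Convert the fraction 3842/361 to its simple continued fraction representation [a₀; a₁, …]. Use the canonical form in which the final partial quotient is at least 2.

[10; 1, 1, 1, 3, 1, 25]

3842 ÷ 361 → quotient 10, remainder 232
361 ÷ 232 → quotient 1, remainder 129
232 ÷ 129 → quotient 1, remainder 103
129 ÷ 103 → quotient 1, remainder 26
103 ÷ 26 → quotient 3, remainder 25
26 ÷ 25 → quotient 1, remainder 1
25 ÷ 1 → quotient 25, remainder 0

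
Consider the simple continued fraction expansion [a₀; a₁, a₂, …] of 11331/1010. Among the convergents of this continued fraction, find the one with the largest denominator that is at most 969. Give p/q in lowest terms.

5486/489

List convergents until the denominator exceeds the bound:
a_0 = 11: 11/1  (≤ bound)
a_1 = 4: 45/4  (≤ bound)
a_2 = 1: 56/5  (≤ bound)
a_3 = 1: 101/9  (≤ bound)
a_4 = 3: 359/32  (≤ bound)
a_5 = 15: 5486/489  (≤ bound)
a_6 = 2: 11331/1010  (> 969, stop)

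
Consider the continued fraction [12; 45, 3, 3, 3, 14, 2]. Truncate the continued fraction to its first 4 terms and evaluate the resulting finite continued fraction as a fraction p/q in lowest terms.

Compute successive convergents:
a_0 = 12: 12/1
a_1 = 45: 541/45
a_2 = 3: 1635/136
a_3 = 3: 5446/453

5446/453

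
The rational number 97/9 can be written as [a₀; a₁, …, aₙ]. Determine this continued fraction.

97 = 10·9 + 7, so a_0 = 10
9 = 1·7 + 2, so a_1 = 1
7 = 3·2 + 1, so a_2 = 3
2 = 2·1 + 0, so a_3 = 2

[10; 1, 3, 2]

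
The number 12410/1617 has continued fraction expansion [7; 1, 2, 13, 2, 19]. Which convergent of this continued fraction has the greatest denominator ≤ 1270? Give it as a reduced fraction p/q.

List convergents until the denominator exceeds the bound:
a_0 = 7: 7/1  (≤ bound)
a_1 = 1: 8/1  (≤ bound)
a_2 = 2: 23/3  (≤ bound)
a_3 = 13: 307/40  (≤ bound)
a_4 = 2: 637/83  (≤ bound)
a_5 = 19: 12410/1617  (> 1270, stop)

637/83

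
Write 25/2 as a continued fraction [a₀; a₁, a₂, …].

Apply division with remainder until the remainder is 0:
⌊25/2⌋ = 12, remainder 1
⌊2/1⌋ = 2, remainder 0

[12; 2]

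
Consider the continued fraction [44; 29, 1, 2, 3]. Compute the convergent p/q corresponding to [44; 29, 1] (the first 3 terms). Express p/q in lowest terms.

1321/30

Build up convergents one term at a time:
a_0 = 44: 44/1
a_1 = 29: 1277/29
a_2 = 1: 1321/30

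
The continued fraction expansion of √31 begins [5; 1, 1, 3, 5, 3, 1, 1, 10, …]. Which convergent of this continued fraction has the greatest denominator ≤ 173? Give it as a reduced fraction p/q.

List convergents until the denominator exceeds the bound:
a_0 = 5: 5/1  (≤ bound)
a_1 = 1: 6/1  (≤ bound)
a_2 = 1: 11/2  (≤ bound)
a_3 = 3: 39/7  (≤ bound)
a_4 = 5: 206/37  (≤ bound)
a_5 = 3: 657/118  (≤ bound)
a_6 = 1: 863/155  (≤ bound)
a_7 = 1: 1520/273  (> 173, stop)

863/155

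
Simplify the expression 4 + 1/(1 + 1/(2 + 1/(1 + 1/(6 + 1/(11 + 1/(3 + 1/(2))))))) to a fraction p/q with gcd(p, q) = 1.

a_0 = 4: 4/1
a_1 = 1: 5/1
a_2 = 2: 14/3
a_3 = 1: 19/4
a_4 = 6: 128/27
a_5 = 11: 1427/301
a_6 = 3: 4409/930
a_7 = 2: 10245/2161

10245/2161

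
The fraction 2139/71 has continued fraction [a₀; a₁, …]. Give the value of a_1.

7

2139 = 30·71 + 9, so a_0 = 30
71 = 7·9 + 8, so a_1 = 7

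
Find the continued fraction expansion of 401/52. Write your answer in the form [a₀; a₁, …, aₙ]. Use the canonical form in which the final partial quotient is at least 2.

401 ÷ 52 → quotient 7, remainder 37
52 ÷ 37 → quotient 1, remainder 15
37 ÷ 15 → quotient 2, remainder 7
15 ÷ 7 → quotient 2, remainder 1
7 ÷ 1 → quotient 7, remainder 0

[7; 1, 2, 2, 7]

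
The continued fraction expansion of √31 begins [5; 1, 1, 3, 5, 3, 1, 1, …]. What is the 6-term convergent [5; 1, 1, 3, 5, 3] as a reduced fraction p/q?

Collapse the nested fraction from the inside out:
Start with 3.
5 + 1/(3/1) = 5 + 1/3 = 16/3
3 + 1/(16/3) = 3 + 3/16 = 51/16
1 + 1/(51/16) = 1 + 16/51 = 67/51
1 + 1/(67/51) = 1 + 51/67 = 118/67
5 + 1/(118/67) = 5 + 67/118 = 657/118

657/118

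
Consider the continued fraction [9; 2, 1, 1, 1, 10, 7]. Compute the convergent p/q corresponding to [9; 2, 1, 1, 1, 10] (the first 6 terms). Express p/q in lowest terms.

797/85

Start with 10.
1 + 1/(10/1) = 1 + 1/10 = 11/10
1 + 1/(11/10) = 1 + 10/11 = 21/11
1 + 1/(21/11) = 1 + 11/21 = 32/21
2 + 1/(32/21) = 2 + 21/32 = 85/32
9 + 1/(85/32) = 9 + 32/85 = 797/85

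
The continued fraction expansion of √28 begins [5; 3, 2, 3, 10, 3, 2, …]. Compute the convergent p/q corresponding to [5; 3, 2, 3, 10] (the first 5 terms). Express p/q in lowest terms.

a_0 = 5: 5/1
a_1 = 3: 16/3
a_2 = 2: 37/7
a_3 = 3: 127/24
a_4 = 10: 1307/247

1307/247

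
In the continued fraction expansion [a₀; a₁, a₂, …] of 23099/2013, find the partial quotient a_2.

23099 ÷ 2013 → quotient 11, remainder 956
2013 ÷ 956 → quotient 2, remainder 101
956 ÷ 101 → quotient 9, remainder 47

9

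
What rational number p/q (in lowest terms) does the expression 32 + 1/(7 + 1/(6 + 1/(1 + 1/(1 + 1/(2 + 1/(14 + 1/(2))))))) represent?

225943/7030

Work from the innermost term outward:
Start with 2.
14 + 1/(2/1) = 14 + 1/2 = 29/2
2 + 1/(29/2) = 2 + 2/29 = 60/29
1 + 1/(60/29) = 1 + 29/60 = 89/60
1 + 1/(89/60) = 1 + 60/89 = 149/89
6 + 1/(149/89) = 6 + 89/149 = 983/149
7 + 1/(983/149) = 7 + 149/983 = 7030/983
32 + 1/(7030/983) = 32 + 983/7030 = 225943/7030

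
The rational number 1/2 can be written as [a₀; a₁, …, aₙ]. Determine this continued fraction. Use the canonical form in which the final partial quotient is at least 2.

1 = 0·2 + 1, so a_0 = 0
2 = 2·1 + 0, so a_1 = 2

[0; 2]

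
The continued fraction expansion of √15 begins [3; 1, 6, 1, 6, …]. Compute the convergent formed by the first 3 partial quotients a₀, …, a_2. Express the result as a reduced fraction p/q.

27/7

Start with 6.
1 + 1/(6/1) = 1 + 1/6 = 7/6
3 + 1/(7/6) = 3 + 6/7 = 27/7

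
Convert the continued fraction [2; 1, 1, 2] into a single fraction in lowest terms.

Start with 2.
1 + 1/(2/1) = 1 + 1/2 = 3/2
1 + 1/(3/2) = 1 + 2/3 = 5/3
2 + 1/(5/3) = 2 + 3/5 = 13/5

13/5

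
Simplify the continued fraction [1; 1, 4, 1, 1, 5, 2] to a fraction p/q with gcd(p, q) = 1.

242/133

a_0 = 1: 1/1
a_1 = 1: 2/1
a_2 = 4: 9/5
a_3 = 1: 11/6
a_4 = 1: 20/11
a_5 = 5: 111/61
a_6 = 2: 242/133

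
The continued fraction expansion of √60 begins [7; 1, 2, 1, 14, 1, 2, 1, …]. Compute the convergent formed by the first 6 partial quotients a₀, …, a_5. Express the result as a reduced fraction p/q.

Start with 1.
14 + 1/(1/1) = 14 + 1/1 = 15/1
1 + 1/(15/1) = 1 + 1/15 = 16/15
2 + 1/(16/15) = 2 + 15/16 = 47/16
1 + 1/(47/16) = 1 + 16/47 = 63/47
7 + 1/(63/47) = 7 + 47/63 = 488/63

488/63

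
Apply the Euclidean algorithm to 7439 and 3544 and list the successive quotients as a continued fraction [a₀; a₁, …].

7439 ÷ 3544 → quotient 2, remainder 351
3544 ÷ 351 → quotient 10, remainder 34
351 ÷ 34 → quotient 10, remainder 11
34 ÷ 11 → quotient 3, remainder 1
11 ÷ 1 → quotient 11, remainder 0

[2; 10, 10, 3, 11]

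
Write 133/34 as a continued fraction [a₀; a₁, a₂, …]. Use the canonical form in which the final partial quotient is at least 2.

[3; 1, 10, 3]

133 ÷ 34 → quotient 3, remainder 31
34 ÷ 31 → quotient 1, remainder 3
31 ÷ 3 → quotient 10, remainder 1
3 ÷ 1 → quotient 3, remainder 0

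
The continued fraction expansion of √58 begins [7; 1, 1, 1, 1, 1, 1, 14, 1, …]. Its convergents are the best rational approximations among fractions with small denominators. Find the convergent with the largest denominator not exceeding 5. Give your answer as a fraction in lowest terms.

38/5

a_0 = 7: 7/1  (≤ bound)
a_1 = 1: 8/1  (≤ bound)
a_2 = 1: 15/2  (≤ bound)
a_3 = 1: 23/3  (≤ bound)
a_4 = 1: 38/5  (≤ bound)
a_5 = 1: 61/8  (> 5, stop)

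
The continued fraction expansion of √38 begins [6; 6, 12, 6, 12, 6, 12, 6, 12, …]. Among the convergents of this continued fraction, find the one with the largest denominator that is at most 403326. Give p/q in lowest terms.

2463306/399601

a_0 = 6: 6/1  (≤ bound)
a_1 = 6: 37/6  (≤ bound)
a_2 = 12: 450/73  (≤ bound)
a_3 = 6: 2737/444  (≤ bound)
a_4 = 12: 33294/5401  (≤ bound)
a_5 = 6: 202501/32850  (≤ bound)
a_6 = 12: 2463306/399601  (≤ bound)
a_7 = 6: 14982337/2430456  (> 403326, stop)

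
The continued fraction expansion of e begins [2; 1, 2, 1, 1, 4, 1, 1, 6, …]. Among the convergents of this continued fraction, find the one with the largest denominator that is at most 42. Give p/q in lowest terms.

a_0 = 2: 2/1  (≤ bound)
a_1 = 1: 3/1  (≤ bound)
a_2 = 2: 8/3  (≤ bound)
a_3 = 1: 11/4  (≤ bound)
a_4 = 1: 19/7  (≤ bound)
a_5 = 4: 87/32  (≤ bound)
a_6 = 1: 106/39  (≤ bound)
a_7 = 1: 193/71  (> 42, stop)

106/39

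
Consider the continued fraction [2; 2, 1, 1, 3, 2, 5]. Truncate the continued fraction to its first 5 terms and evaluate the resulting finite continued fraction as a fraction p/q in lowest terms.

43/18

Start with 3.
1 + 1/(3/1) = 1 + 1/3 = 4/3
1 + 1/(4/3) = 1 + 3/4 = 7/4
2 + 1/(7/4) = 2 + 4/7 = 18/7
2 + 1/(18/7) = 2 + 7/18 = 43/18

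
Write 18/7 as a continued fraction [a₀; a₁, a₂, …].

[2; 1, 1, 3]

18 ÷ 7 → quotient 2, remainder 4
7 ÷ 4 → quotient 1, remainder 3
4 ÷ 3 → quotient 1, remainder 1
3 ÷ 1 → quotient 3, remainder 0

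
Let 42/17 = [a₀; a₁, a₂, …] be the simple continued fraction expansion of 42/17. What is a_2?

8

42 ÷ 17 → quotient 2, remainder 8
17 ÷ 8 → quotient 2, remainder 1
8 ÷ 1 → quotient 8, remainder 0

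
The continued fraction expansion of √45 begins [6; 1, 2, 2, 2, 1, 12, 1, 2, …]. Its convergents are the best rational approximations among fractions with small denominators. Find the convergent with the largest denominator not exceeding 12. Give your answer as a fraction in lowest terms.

47/7

a_0 = 6: 6/1  (≤ bound)
a_1 = 1: 7/1  (≤ bound)
a_2 = 2: 20/3  (≤ bound)
a_3 = 2: 47/7  (≤ bound)
a_4 = 2: 114/17  (> 12, stop)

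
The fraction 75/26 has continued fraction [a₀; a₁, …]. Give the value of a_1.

75 ÷ 26 → quotient 2, remainder 23
26 ÷ 23 → quotient 1, remainder 3

1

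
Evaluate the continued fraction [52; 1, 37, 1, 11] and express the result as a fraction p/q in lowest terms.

24739/467

Work from the innermost term outward:
Start with 11.
1 + 1/(11/1) = 1 + 1/11 = 12/11
37 + 1/(12/11) = 37 + 11/12 = 455/12
1 + 1/(455/12) = 1 + 12/455 = 467/455
52 + 1/(467/455) = 52 + 455/467 = 24739/467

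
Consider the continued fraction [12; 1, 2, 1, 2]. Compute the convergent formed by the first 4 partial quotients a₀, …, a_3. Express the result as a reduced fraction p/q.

Starting at the tail and folding back:
Start with 1.
2 + 1/(1/1) = 2 + 1/1 = 3/1
1 + 1/(3/1) = 1 + 1/3 = 4/3
12 + 1/(4/3) = 12 + 3/4 = 51/4

51/4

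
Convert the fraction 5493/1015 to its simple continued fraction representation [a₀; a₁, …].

[5; 2, 2, 2, 1, 59]

⌊5493/1015⌋ = 5, remainder 418
⌊1015/418⌋ = 2, remainder 179
⌊418/179⌋ = 2, remainder 60
⌊179/60⌋ = 2, remainder 59
⌊60/59⌋ = 1, remainder 1
⌊59/1⌋ = 59, remainder 0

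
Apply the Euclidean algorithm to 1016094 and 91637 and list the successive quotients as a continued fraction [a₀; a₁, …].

Run the Euclidean algorithm, recording each quotient:
⌊1016094/91637⌋ = 11, remainder 8087
⌊91637/8087⌋ = 11, remainder 2680
⌊8087/2680⌋ = 3, remainder 47
⌊2680/47⌋ = 57, remainder 1
⌊47/1⌋ = 47, remainder 0

[11; 11, 3, 57, 47]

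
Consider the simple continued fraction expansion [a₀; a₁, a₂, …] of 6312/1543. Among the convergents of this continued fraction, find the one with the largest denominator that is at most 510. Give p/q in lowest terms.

List convergents until the denominator exceeds the bound:
a_0 = 4: 4/1  (≤ bound)
a_1 = 11: 45/11  (≤ bound)
a_2 = 46: 2074/507  (≤ bound)
a_3 = 1: 2119/518  (> 510, stop)

2074/507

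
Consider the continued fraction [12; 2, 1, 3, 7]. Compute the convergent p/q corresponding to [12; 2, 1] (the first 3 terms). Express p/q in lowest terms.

37/3

Start with 1.
2 + 1/(1/1) = 2 + 1/1 = 3/1
12 + 1/(3/1) = 12 + 1/3 = 37/3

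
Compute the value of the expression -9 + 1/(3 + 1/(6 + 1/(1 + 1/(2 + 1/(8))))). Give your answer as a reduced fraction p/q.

-4567/526

a_0 = -9: -9/1
a_1 = 3: -26/3
a_2 = 6: -165/19
a_3 = 1: -191/22
a_4 = 2: -547/63
a_5 = 8: -4567/526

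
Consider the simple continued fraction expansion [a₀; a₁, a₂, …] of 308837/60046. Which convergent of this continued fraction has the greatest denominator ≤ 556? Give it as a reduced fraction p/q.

1507/293

a_0 = 5: 5/1  (≤ bound)
a_1 = 6: 31/6  (≤ bound)
a_2 = 1: 36/7  (≤ bound)
a_3 = 41: 1507/293  (≤ bound)
a_4 = 2: 3050/593  (> 556, stop)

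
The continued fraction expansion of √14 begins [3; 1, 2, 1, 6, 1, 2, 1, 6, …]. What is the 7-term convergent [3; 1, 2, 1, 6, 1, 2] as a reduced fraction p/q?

Start with 2.
1 + 1/(2/1) = 1 + 1/2 = 3/2
6 + 1/(3/2) = 6 + 2/3 = 20/3
1 + 1/(20/3) = 1 + 3/20 = 23/20
2 + 1/(23/20) = 2 + 20/23 = 66/23
1 + 1/(66/23) = 1 + 23/66 = 89/66
3 + 1/(89/66) = 3 + 66/89 = 333/89

333/89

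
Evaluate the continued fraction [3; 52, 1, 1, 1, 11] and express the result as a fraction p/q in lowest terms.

5564/1843

Collapse the nested fraction from the inside out:
Start with 11.
1 + 1/(11/1) = 1 + 1/11 = 12/11
1 + 1/(12/11) = 1 + 11/12 = 23/12
1 + 1/(23/12) = 1 + 12/23 = 35/23
52 + 1/(35/23) = 52 + 23/35 = 1843/35
3 + 1/(1843/35) = 3 + 35/1843 = 5564/1843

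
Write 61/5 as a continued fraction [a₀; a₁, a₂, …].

[12; 5]

⌊61/5⌋ = 12, remainder 1
⌊5/1⌋ = 5, remainder 0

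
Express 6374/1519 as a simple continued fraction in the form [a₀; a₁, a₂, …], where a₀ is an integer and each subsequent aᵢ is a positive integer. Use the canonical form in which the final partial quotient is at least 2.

[4; 5, 10, 3, 1, 1, 1, 2]

6374 ÷ 1519 → quotient 4, remainder 298
1519 ÷ 298 → quotient 5, remainder 29
298 ÷ 29 → quotient 10, remainder 8
29 ÷ 8 → quotient 3, remainder 5
8 ÷ 5 → quotient 1, remainder 3
5 ÷ 3 → quotient 1, remainder 2
3 ÷ 2 → quotient 1, remainder 1
2 ÷ 1 → quotient 2, remainder 0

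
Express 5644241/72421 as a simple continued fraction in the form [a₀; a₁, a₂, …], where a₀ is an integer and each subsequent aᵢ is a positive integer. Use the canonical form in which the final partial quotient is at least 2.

Run the Euclidean algorithm, recording each quotient:
5644241 = 77·72421 + 67824, so a_0 = 77
72421 = 1·67824 + 4597, so a_1 = 1
67824 = 14·4597 + 3466, so a_2 = 14
4597 = 1·3466 + 1131, so a_3 = 1
3466 = 3·1131 + 73, so a_4 = 3
1131 = 15·73 + 36, so a_5 = 15
73 = 2·36 + 1, so a_6 = 2
36 = 36·1 + 0, so a_7 = 36

[77; 1, 14, 1, 3, 15, 2, 36]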